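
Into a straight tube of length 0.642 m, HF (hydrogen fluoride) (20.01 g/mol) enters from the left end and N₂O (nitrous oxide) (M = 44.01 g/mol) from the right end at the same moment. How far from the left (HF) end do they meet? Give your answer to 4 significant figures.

0.3834 m

Distances travelled in equal time are proportional to diffusion rates, so d_HF/d_N₂O = √(M_N₂O/M_HF) = √(44.01/20.01) = 1.483.
With d_HF + d_N₂O = 0.642 m, d_N₂O = 0.642/(1 + 1.483) = 0.2586 m.
d_HF = 0.642 − 0.2586 = 0.3834 m.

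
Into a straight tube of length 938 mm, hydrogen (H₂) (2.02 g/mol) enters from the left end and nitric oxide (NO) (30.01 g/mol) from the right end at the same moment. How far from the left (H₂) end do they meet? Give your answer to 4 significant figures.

744.8 mm

Distances travelled in equal time are proportional to diffusion rates, so d_H₂/d_NO = √(M_NO/M_H₂) = √(30.01/2.02) = 3.854.
With d_H₂ + d_NO = 938 mm, d_NO = 938/(1 + 3.854) = 193.2 mm.
d_H₂ = 938 − 193.2 = 744.8 mm.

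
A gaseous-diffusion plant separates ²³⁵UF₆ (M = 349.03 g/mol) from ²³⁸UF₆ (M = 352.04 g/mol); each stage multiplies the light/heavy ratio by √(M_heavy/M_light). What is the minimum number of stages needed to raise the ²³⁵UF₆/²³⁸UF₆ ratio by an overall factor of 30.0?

793

With α = √(352.04/349.03) per stage, ln α = ½ ln(1.00862) = 0.004293.
Need α^N ≥ 30.0 ⇒ N ≥ ln(30.0) / ln α = 3.401 / 0.004293 = 792.18.
Minimum whole number of stages: N = 793.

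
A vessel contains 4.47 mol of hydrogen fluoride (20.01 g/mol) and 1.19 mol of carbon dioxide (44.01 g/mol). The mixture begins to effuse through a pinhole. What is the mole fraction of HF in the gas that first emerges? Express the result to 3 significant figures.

0.848

The effusion rate of species i is ∝ p_i/√M_i ∝ n_i/√M_i.
x_HF(eff) = (n_HF/√M_HF) / (n_HF/√M_HF + n_CO₂/√M_CO₂)
= (4.47/√20.01) / (4.47/√20.01 + 1.19/√44.01) = 0.9993/(0.9993 + 0.1794) = 0.848.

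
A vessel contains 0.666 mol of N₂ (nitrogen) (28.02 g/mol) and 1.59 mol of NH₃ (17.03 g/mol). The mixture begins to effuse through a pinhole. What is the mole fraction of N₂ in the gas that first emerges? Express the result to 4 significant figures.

0.2462

Each component's effusion rate ∝ (its partial pressure)·(1/√M) ∝ n_i/√M_i.
Mole fraction of N₂ in the effusate = (n_N₂/√M_N₂) / (n_N₂/√M_N₂ + n_NH₃/√M_NH₃)
= (0.666/√28.02) / (0.666/√28.02 + 1.59/√17.03) = 0.1258/(0.1258 + 0.3853) = 0.2462.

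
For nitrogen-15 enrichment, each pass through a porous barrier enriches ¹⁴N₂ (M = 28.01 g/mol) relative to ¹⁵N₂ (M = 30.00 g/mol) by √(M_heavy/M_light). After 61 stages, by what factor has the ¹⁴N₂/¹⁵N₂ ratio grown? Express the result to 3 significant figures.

Each stage multiplies the ratio by α = √(30.00/28.01), so after 61 stages the overall factor is α^61 = (30.00/28.01)^(61/2).
= 1.07105^(61/2) = 8.11.

8.11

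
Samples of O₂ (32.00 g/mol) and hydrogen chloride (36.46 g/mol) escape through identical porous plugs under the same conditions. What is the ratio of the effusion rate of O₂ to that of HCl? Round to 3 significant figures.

1.07

By Graham's law, rate_O₂/rate_HCl = √(M_HCl/M_O₂) = √(36.46/32.00) = √1.139 = 1.07.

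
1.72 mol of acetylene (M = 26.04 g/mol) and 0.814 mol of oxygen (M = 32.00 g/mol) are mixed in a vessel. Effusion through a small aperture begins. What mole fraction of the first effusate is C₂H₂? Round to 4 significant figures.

0.7008

Effusion rate of each component ∝ n_i/√M_i (partial pressure × 1/√M).
So x_C₂H₂ in the escaping gas = (n_C₂H₂/√M_C₂H₂) / Σ(n_i/√M_i)
= (1.72/√26.04) / (1.72/√26.04 + 0.814/√32.00) = 0.3371/(0.3371 + 0.1439) = 0.7008.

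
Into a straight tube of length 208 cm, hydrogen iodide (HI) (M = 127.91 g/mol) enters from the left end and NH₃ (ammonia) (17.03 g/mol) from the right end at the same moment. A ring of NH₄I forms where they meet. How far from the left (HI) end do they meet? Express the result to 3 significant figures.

55.6 cm

In equal time, each gas travels a distance ∝ its rate ∝ 1/√M, so d_HI/d_NH₃ = √(M_NH₃/M_HI) = √(17.03/127.91) = 0.3649.
With d_HI + d_NH₃ = 208 cm, d_NH₃ = 208/(1 + 0.3649) = 152.4 cm.
d_HI = 208 − 152.4 = 55.6 cm.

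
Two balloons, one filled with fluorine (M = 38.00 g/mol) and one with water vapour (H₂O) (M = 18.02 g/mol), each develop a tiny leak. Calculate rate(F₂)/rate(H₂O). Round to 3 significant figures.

0.689

Using Graham's law: rate_F₂/rate_H₂O = √(M_H₂O/M_F₂) = √(18.02/38.00) = √0.4742 = 0.689.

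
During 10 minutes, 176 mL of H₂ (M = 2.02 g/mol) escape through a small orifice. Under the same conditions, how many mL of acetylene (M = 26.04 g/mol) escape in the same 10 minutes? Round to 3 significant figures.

Since effusion rate ∝ 1/√M, rate_C₂H₂/rate_H₂ = √(M_H₂/M_C₂H₂) = √(2.02/26.04) = √0.07757 = 0.2785.
So the volume for C₂H₂ is 176 × 0.2785 = 49.0 mL.

49.0 mL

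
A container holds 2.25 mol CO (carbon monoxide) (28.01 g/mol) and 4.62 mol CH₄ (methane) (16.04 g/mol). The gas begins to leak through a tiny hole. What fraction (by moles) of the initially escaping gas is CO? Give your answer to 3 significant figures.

0.269

The effusion rate of species i is ∝ p_i/√M_i ∝ n_i/√M_i.
x_CO(eff) = (n_CO/√M_CO) / (n_CO/√M_CO + n_CH₄/√M_CH₄)
= (2.25/√28.01) / (2.25/√28.01 + 4.62/√16.04) = 0.4251/(0.4251 + 1.154) = 0.269.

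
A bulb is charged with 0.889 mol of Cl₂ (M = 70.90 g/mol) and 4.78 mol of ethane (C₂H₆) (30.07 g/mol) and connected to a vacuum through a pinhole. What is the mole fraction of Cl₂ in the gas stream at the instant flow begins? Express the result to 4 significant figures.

0.1080

Rate_i ∝ x_i/√M_i (Graham's law weighted by mole fraction), so the effusate composition follows n_i/√M_i.
x_Cl₂(eff) = (n_Cl₂/√M_Cl₂) / (n_Cl₂/√M_Cl₂ + n_C₂H₆/√M_C₂H₆)
= (0.889/√70.90) / (0.889/√70.90 + 4.78/√30.07) = 0.1056/(0.1056 + 0.8717) = 0.1080.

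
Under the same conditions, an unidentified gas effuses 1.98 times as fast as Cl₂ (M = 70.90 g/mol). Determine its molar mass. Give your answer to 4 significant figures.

18.08 g/mol

Since effusion rate ∝ 1/√M, rate_X/rate_Cl₂ = √(M_Cl₂/M_X).
1.98 = √(70.90/M_X)
M_X = 70.90 / 1.98² = 70.90 / 3.920 = 18.08 g/mol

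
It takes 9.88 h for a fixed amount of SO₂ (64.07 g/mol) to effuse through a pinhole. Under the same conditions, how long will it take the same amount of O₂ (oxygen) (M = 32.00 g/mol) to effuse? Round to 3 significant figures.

Using Graham's law: t_O₂/t_SO₂ = √(M_O₂/M_SO₂) = √(32.00/64.07) = √0.4995 = 0.7067.
So the time for O₂ is 9.88 × 0.7067 = 6.98 h.

6.98 h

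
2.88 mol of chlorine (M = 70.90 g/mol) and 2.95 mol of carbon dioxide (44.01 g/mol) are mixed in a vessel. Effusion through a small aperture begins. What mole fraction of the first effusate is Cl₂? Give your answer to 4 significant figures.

0.4348

Effusion rate of each component ∝ n_i/√M_i (partial pressure × 1/√M).
Mole fraction of Cl₂ in the effusate = (n_Cl₂/√M_Cl₂) / (n_Cl₂/√M_Cl₂ + n_CO₂/√M_CO₂)
= (2.88/√70.90) / (2.88/√70.90 + 2.95/√44.01) = 0.3420/(0.3420 + 0.4447) = 0.4348.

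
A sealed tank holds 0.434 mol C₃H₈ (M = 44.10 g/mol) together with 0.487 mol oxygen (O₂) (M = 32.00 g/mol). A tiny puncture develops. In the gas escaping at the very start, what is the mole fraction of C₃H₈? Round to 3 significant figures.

Each component's effusion rate ∝ (its partial pressure)·(1/√M) ∝ n_i/√M_i.
So x_C₃H₈ in the escaping gas = (n_C₃H₈/√M_C₃H₈) / Σ(n_i/√M_i)
= (0.434/√44.10) / (0.434/√44.10 + 0.487/√32.00) = 0.06535/(0.06535 + 0.08609) = 0.432.

0.432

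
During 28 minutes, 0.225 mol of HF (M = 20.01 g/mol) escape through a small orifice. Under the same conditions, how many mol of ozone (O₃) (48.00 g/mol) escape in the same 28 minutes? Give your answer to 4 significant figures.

0.1453 mol

Using Graham's law: rate_O₃/rate_HF = √(M_HF/M_O₃) = √(20.01/48.00) = √0.4169 = 0.6457.
So the amount for O₃ is 0.225 × 0.6457 = 0.1453 mol.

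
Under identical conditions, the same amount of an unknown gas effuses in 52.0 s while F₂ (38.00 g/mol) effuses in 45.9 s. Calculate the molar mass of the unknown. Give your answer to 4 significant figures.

48.77 g/mol

From Graham's law, t_X/t_F₂ = √(M_X/M_F₂).
52.0/45.9 = 1.133 = √(M_X/38.00)
M_X = 38.00 × 1.133² = 38.00 × 1.283 = 48.77 g/mol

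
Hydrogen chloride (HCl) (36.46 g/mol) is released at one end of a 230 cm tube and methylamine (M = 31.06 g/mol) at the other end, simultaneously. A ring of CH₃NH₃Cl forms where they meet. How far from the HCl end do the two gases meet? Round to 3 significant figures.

Graham's law gives d_HCl/d_CH₃NH₂ = rate_HCl/rate_CH₃NH₂ = √(M_CH₃NH₂/M_HCl) = √(31.06/36.46) = 0.9230.
With d_HCl + d_CH₃NH₂ = 230 cm, d_CH₃NH₂ = 230/(1 + 0.9230) = 119.6 cm.
d_HCl = 230 − 119.6 = 110 cm.

110 cm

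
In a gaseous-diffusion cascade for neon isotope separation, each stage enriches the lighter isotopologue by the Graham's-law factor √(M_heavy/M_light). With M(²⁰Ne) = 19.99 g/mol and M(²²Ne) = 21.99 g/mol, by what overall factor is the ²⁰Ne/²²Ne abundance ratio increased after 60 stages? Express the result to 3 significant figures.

After 60 stages the ratio has grown by (√(21.99/19.99))^60 = (21.99/19.99)^(60/2).
= 1.10005^30 = 17.5.

17.5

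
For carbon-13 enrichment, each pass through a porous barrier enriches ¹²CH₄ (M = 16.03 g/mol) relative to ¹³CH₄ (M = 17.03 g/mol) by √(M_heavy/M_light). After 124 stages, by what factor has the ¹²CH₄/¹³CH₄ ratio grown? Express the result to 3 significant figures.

After 124 stages the ratio has grown by (√(17.03/16.03))^124 = (17.03/16.03)^(124/2).
= 1.06238^62 = 42.6.

42.6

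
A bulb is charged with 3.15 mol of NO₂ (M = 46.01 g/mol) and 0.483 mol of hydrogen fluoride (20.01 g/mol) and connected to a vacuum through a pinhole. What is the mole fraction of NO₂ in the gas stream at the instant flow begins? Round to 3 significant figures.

0.811

Effusion rate of each component ∝ n_i/√M_i (partial pressure × 1/√M).
Mole fraction of NO₂ in the effusate = (n_NO₂/√M_NO₂) / (n_NO₂/√M_NO₂ + n_HF/√M_HF)
= (3.15/√46.01) / (3.15/√46.01 + 0.483/√20.01) = 0.4644/(0.4644 + 0.1080) = 0.811.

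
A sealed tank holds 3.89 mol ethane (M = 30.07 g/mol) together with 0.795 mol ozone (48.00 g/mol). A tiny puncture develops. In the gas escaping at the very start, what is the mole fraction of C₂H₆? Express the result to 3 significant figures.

Each component's effusion rate ∝ (its partial pressure)·(1/√M) ∝ n_i/√M_i.
x_C₂H₆(eff) = (n_C₂H₆/√M_C₂H₆) / (n_C₂H₆/√M_C₂H₆ + n_O₃/√M_O₃)
= (3.89/√30.07) / (3.89/√30.07 + 0.795/√48.00) = 0.7094/(0.7094 + 0.1147) = 0.861.

0.861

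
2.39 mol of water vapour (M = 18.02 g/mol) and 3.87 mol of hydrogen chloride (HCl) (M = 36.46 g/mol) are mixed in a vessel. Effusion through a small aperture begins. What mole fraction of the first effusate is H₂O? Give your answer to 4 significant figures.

0.4676

Rate_i ∝ x_i/√M_i (Graham's law weighted by mole fraction), so the effusate composition follows n_i/√M_i.
So x_H₂O in the escaping gas = (n_H₂O/√M_H₂O) / Σ(n_i/√M_i)
= (2.39/√18.02) / (2.39/√18.02 + 3.87/√36.46) = 0.5630/(0.5630 + 0.6409) = 0.4676.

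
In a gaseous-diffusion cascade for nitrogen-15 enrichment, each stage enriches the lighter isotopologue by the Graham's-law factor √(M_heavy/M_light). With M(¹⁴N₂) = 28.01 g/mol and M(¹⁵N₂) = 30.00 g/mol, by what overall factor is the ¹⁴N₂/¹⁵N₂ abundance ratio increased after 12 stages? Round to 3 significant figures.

1.51

The single-stage factor is √(M_heavy/M_light), so 12 stages give [√(30.00/28.01)]^12 = (30.00/28.01)^(12/2).
= 1.07105^6 = 1.51.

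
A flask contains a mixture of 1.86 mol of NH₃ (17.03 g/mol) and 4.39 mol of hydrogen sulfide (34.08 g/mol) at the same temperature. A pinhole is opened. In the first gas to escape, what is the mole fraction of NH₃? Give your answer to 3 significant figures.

Effusion rate of each component ∝ n_i/√M_i (partial pressure × 1/√M).
Mole fraction of NH₃ in the effusate = (n_NH₃/√M_NH₃) / (n_NH₃/√M_NH₃ + n_H₂S/√M_H₂S)
= (1.86/√17.03) / (1.86/√17.03 + 4.39/√34.08) = 0.4507/(0.4507 + 0.7520) = 0.375.

0.375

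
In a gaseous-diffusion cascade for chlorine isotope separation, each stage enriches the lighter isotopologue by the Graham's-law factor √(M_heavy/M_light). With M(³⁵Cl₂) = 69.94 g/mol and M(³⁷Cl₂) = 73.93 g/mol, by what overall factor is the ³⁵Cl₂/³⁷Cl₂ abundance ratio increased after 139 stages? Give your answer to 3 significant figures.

Overall factor = α^139 with α = √(73.93/69.94), i.e. (73.93/69.94)^(139/2).
= 1.05705^(139/2) = 47.3.

47.3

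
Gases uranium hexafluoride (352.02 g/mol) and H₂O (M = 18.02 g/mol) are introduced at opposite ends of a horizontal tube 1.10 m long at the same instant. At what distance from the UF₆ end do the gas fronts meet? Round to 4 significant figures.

Graham's law gives d_UF₆/d_H₂O = rate_UF₆/rate_H₂O = √(M_H₂O/M_UF₆) = √(18.02/352.02) = 0.2263.
With d_UF₆ + d_H₂O = 1.10 m, d_H₂O = 1.10/(1 + 0.2263) = 0.8970 m.
d_UF₆ = 1.10 − 0.8970 = 0.2030 m.

0.2030 m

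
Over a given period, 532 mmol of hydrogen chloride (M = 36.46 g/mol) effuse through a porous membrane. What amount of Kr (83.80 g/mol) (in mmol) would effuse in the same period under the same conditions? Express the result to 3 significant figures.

By Graham's law, rate_Kr/rate_HCl = √(M_HCl/M_Kr) = √(36.46/83.80) = √0.4351 = 0.6596.
So the amount for Kr is 532 × 0.6596 = 351 mmol.

351 mmol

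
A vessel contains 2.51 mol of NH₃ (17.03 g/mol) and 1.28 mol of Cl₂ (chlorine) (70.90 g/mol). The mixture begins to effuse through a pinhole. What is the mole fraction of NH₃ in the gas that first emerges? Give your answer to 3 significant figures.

Effusion rate of each component ∝ n_i/√M_i (partial pressure × 1/√M).
x_NH₃(eff) = (n_NH₃/√M_NH₃) / (n_NH₃/√M_NH₃ + n_Cl₂/√M_Cl₂)
= (2.51/√17.03) / (2.51/√17.03 + 1.28/√70.90) = 0.6082/(0.6082 + 0.1520) = 0.800.

0.800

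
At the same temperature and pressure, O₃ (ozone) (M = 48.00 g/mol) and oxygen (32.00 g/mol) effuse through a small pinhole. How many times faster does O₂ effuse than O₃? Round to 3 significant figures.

Graham's law gives rate_O₂/rate_O₃ = √(M_O₃/M_O₂) = √(48.00/32.00) = √1.500 = 1.22.

1.22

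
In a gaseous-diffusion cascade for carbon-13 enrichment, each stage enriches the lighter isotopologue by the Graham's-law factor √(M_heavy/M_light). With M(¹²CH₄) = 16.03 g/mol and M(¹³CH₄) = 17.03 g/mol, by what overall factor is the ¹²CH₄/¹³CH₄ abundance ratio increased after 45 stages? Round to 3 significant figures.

3.90

After 45 stages the ratio has grown by (√(17.03/16.03))^45 = (17.03/16.03)^(45/2).
= 1.06238^(45/2) = 3.90.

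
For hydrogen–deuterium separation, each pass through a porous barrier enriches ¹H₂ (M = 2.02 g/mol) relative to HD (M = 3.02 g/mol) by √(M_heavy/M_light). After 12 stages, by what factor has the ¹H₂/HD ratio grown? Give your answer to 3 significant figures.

11.2

Overall factor = α^12 with α = √(3.02/2.02), i.e. (3.02/2.02)^(12/2).
= 1.49505^6 = 11.2.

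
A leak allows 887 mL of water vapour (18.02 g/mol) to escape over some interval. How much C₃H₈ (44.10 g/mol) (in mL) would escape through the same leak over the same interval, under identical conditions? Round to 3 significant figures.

Graham's law gives rate_C₃H₈/rate_H₂O = √(M_H₂O/M_C₃H₈) = √(18.02/44.10) = √0.4086 = 0.6392.
So the volume for C₃H₈ is 887 × 0.6392 = 567 mL.

567 mL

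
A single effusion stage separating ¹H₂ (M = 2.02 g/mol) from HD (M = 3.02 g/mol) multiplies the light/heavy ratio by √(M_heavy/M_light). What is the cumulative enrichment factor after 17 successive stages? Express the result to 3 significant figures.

30.5

After 17 stages the ratio has grown by (√(3.02/2.02))^17 = (3.02/2.02)^(17/2).
= 1.49505^(17/2) = 30.5.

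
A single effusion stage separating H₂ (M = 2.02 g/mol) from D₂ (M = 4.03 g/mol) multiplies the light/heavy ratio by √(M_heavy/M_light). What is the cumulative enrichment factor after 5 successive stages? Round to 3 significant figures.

5.62

After 5 stages the ratio has grown by (√(4.03/2.02))^5 = (4.03/2.02)^(5/2).
= 1.99505^(5/2) = 5.62.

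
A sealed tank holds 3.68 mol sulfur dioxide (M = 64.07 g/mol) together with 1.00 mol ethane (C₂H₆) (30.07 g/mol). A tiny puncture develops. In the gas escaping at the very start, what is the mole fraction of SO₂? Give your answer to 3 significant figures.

Effusion rate of each component ∝ n_i/√M_i (partial pressure × 1/√M).
Mole fraction of SO₂ in the effusate = (n_SO₂/√M_SO₂) / (n_SO₂/√M_SO₂ + n_C₂H₆/√M_C₂H₆)
= (3.68/√64.07) / (3.68/√64.07 + 1.00/√30.07) = 0.4597/(0.4597 + 0.1824) = 0.716.

0.716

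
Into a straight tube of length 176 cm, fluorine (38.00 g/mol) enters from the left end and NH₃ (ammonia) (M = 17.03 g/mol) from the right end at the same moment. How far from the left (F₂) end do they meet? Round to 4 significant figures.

The fronts meet when d_F₂ + d_NH₃ = L with d_F₂/d_NH₃ = √(M_NH₃/M_F₂) (Graham's law). Here √(M_NH₃/M_F₂) = √(17.03/38.00) = 0.6694.
With d_F₂ + d_NH₃ = 176 cm, d_NH₃ = 176/(1 + 0.6694) = 105.4 cm.
d_F₂ = 176 − 105.4 = 70.58 cm.

70.58 cm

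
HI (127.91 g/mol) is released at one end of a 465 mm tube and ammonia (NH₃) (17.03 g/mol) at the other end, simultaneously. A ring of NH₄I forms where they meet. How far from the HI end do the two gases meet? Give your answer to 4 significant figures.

124.3 mm

Distances travelled in equal time are proportional to diffusion rates, so d_HI/d_NH₃ = √(M_NH₃/M_HI) = √(17.03/127.91) = 0.3649.
With d_HI + d_NH₃ = 465 mm, d_NH₃ = 465/(1 + 0.3649) = 340.7 mm.
d_HI = 465 − 340.7 = 124.3 mm.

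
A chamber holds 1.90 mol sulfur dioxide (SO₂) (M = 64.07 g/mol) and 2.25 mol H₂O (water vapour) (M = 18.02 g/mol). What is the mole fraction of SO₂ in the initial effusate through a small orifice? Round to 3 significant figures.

0.309

Effusion rate of each component ∝ n_i/√M_i (partial pressure × 1/√M).
Mole fraction of SO₂ in the effusate = (n_SO₂/√M_SO₂) / (n_SO₂/√M_SO₂ + n_H₂O/√M_H₂O)
= (1.90/√64.07) / (1.90/√64.07 + 2.25/√18.02) = 0.2374/(0.2374 + 0.5300) = 0.309.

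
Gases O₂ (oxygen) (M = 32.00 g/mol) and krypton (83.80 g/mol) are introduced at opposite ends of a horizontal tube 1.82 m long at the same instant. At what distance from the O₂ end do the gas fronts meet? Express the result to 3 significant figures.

1.12 m

Graham's law gives d_O₂/d_Kr = rate_O₂/rate_Kr = √(M_Kr/M_O₂) = √(83.80/32.00) = 1.618.
With d_O₂ + d_Kr = 1.82 m, d_Kr = 1.82/(1 + 1.618) = 0.6951 m.
d_O₂ = 1.82 − 0.6951 = 1.12 m.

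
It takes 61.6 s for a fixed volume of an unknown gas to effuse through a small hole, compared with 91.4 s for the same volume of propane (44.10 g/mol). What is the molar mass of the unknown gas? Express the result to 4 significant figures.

By Graham's law, t_X/t_C₃H₈ = √(M_X/M_C₃H₈).
61.6/91.4 = 0.6740 = √(M_X/44.10)
M_X = 44.10 × 0.6740² = 44.10 × 0.4542 = 20.03 g/mol

20.03 g/mol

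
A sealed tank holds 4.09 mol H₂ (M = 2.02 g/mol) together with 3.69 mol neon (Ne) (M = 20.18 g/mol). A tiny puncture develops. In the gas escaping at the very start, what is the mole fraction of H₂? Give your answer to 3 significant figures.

Rate_i ∝ x_i/√M_i (Graham's law weighted by mole fraction), so the effusate composition follows n_i/√M_i.
x_H₂(eff) = (n_H₂/√M_H₂) / (n_H₂/√M_H₂ + n_Ne/√M_Ne)
= (4.09/√2.02) / (4.09/√2.02 + 3.69/√20.18) = 2.878/(2.878 + 0.8214) = 0.778.

0.778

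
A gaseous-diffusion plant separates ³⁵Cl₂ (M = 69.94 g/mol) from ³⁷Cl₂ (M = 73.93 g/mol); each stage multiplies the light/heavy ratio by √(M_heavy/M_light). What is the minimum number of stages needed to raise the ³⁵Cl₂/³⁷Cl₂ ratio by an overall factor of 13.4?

94

Per stage α = (73.93/69.94)^(1/2) = 1.05705^0.5, giving ln α = 0.02774.
Need α^N ≥ 13.4 ⇒ N ≥ ln(13.4) / ln α = 2.595 / 0.02774 = 93.55.
Minimum whole number of stages: N = 94.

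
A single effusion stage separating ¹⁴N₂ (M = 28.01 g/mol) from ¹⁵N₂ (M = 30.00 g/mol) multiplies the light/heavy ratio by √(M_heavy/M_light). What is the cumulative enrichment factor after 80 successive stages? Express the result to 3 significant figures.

15.6

The single-stage factor is √(M_heavy/M_light), so 80 stages give [√(30.00/28.01)]^80 = (30.00/28.01)^(80/2).
= 1.07105^40 = 15.6.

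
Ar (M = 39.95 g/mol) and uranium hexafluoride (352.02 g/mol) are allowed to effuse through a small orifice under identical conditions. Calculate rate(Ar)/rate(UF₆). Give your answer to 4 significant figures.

2.968

From Graham's law, rate_Ar/rate_UF₆ = √(M_UF₆/M_Ar) = √(352.02/39.95) = √8.812 = 2.968.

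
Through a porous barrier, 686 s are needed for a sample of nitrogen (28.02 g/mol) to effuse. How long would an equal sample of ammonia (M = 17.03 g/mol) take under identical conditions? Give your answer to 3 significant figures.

535 s

Since effusion rate ∝ 1/√M, t_NH₃/t_N₂ = √(M_NH₃/M_N₂) = √(17.03/28.02) = √0.6078 = 0.7796.
So the time for NH₃ is 686 × 0.7796 = 535 s.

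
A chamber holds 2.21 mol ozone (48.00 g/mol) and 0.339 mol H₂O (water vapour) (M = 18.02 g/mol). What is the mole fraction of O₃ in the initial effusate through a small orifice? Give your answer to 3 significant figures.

The effusion rate of species i is ∝ p_i/√M_i ∝ n_i/√M_i.
Mole fraction of O₃ in the effusate = (n_O₃/√M_O₃) / (n_O₃/√M_O₃ + n_H₂O/√M_H₂O)
= (2.21/√48.00) / (2.21/√48.00 + 0.339/√18.02) = 0.3190/(0.3190 + 0.07986) = 0.800.

0.800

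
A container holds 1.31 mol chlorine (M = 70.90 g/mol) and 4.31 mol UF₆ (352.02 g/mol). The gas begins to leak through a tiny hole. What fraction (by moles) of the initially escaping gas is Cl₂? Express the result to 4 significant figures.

The effusion rate of species i is ∝ p_i/√M_i ∝ n_i/√M_i.
Mole fraction of Cl₂ in the effusate = (n_Cl₂/√M_Cl₂) / (n_Cl₂/√M_Cl₂ + n_UF₆/√M_UF₆)
= (1.31/√70.90) / (1.31/√70.90 + 4.31/√352.02) = 0.1556/(0.1556 + 0.2297) = 0.4038.

0.4038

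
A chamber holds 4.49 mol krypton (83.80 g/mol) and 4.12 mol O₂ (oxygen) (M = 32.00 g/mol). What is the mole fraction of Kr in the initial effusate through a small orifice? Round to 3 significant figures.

Rate_i ∝ x_i/√M_i (Graham's law weighted by mole fraction), so the effusate composition follows n_i/√M_i.
Mole fraction of Kr in the effusate = (n_Kr/√M_Kr) / (n_Kr/√M_Kr + n_O₂/√M_O₂)
= (4.49/√83.80) / (4.49/√83.80 + 4.12/√32.00) = 0.4905/(0.4905 + 0.7283) = 0.402.

0.402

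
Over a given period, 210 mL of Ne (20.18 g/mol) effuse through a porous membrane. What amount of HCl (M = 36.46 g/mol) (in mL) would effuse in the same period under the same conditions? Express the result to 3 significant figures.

156 mL

Since effusion rate ∝ 1/√M, rate_HCl/rate_Ne = √(M_Ne/M_HCl) = √(20.18/36.46) = √0.5535 = 0.7440.
So the volume for HCl is 210 × 0.7440 = 156 mL.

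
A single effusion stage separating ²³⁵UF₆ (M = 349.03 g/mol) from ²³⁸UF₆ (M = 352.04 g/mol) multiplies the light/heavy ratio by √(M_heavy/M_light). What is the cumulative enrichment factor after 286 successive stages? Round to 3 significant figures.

3.41

After 286 stages the ratio has grown by (√(352.04/349.03))^286 = (352.04/349.03)^(286/2).
= 1.00862^143 = 3.41.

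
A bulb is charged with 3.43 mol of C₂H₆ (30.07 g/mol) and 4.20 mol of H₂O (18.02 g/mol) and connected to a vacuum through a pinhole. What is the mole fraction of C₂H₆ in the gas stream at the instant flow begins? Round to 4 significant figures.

0.3873

Effusion rate of each component ∝ n_i/√M_i (partial pressure × 1/√M).
Mole fraction of C₂H₆ in the effusate = (n_C₂H₆/√M_C₂H₆) / (n_C₂H₆/√M_C₂H₆ + n_H₂O/√M_H₂O)
= (3.43/√30.07) / (3.43/√30.07 + 4.20/√18.02) = 0.6255/(0.6255 + 0.9894) = 0.3873.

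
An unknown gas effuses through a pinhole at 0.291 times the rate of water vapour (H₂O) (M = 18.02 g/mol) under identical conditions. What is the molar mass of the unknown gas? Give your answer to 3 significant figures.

Since effusion rate ∝ 1/√M, rate_X/rate_H₂O = √(M_H₂O/M_X).
0.291 = √(18.02/M_X)
M_X = 18.02 / 0.291² = 18.02 / 0.08468 = 213 g/mol

213 g/mol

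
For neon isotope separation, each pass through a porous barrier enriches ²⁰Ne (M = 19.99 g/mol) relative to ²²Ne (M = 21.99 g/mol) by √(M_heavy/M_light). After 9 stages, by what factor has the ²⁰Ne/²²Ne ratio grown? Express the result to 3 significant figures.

The single-stage factor is √(M_heavy/M_light), so 9 stages give [√(21.99/19.99)]^9 = (21.99/19.99)^(9/2).
= 1.10005^(9/2) = 1.54.

1.54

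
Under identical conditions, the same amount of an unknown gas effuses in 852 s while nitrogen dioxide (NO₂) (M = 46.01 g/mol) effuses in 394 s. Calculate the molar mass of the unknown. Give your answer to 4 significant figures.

215.1 g/mol

Graham's law gives t_X/t_NO₂ = √(M_X/M_NO₂).
852/394 = 2.162 = √(M_X/46.01)
M_X = 46.01 × 2.162² = 46.01 × 4.676 = 215.1 g/mol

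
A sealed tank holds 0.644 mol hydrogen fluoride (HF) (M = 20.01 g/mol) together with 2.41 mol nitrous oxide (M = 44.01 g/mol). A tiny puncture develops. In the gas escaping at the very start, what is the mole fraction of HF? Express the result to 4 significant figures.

0.2838

Rate_i ∝ x_i/√M_i (Graham's law weighted by mole fraction), so the effusate composition follows n_i/√M_i.
x_HF(eff) = (n_HF/√M_HF) / (n_HF/√M_HF + n_N₂O/√M_N₂O)
= (0.644/√20.01) / (0.644/√20.01 + 2.41/√44.01) = 0.1440/(0.1440 + 0.3633) = 0.2838.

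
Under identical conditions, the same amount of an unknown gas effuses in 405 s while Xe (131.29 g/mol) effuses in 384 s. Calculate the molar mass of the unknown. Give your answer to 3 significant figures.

By Graham's law, t_X/t_Xe = √(M_X/M_Xe).
405/384 = 1.055 = √(M_X/131.29)
M_X = 131.29 × 1.055² = 131.29 × 1.112 = 146 g/mol

146 g/mol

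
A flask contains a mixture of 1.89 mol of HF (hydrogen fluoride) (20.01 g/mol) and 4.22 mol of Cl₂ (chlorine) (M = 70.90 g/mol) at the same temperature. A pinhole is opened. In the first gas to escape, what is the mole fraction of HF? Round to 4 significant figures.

0.4574

Effusion rate of each component ∝ n_i/√M_i (partial pressure × 1/√M).
So x_HF in the escaping gas = (n_HF/√M_HF) / Σ(n_i/√M_i)
= (1.89/√20.01) / (1.89/√20.01 + 4.22/√70.90) = 0.4225/(0.4225 + 0.5012) = 0.4574.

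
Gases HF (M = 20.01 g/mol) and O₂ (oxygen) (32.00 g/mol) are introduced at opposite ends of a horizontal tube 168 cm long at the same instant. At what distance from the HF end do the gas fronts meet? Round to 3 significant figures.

93.8 cm

Graham's law gives d_HF/d_O₂ = rate_HF/rate_O₂ = √(M_O₂/M_HF) = √(32.00/20.01) = 1.265.
With d_HF + d_O₂ = 168 cm, d_O₂ = 168/(1 + 1.265) = 74.19 cm.
d_HF = 168 − 74.19 = 93.8 cm.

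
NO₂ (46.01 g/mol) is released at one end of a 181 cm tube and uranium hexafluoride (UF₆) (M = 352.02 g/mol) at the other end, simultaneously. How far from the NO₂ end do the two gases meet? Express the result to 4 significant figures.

Graham's law gives d_NO₂/d_UF₆ = rate_NO₂/rate_UF₆ = √(M_UF₆/M_NO₂) = √(352.02/46.01) = 2.766.
With d_NO₂ + d_UF₆ = 181 cm, d_UF₆ = 181/(1 + 2.766) = 48.06 cm.
d_NO₂ = 181 − 48.06 = 132.9 cm.

132.9 cm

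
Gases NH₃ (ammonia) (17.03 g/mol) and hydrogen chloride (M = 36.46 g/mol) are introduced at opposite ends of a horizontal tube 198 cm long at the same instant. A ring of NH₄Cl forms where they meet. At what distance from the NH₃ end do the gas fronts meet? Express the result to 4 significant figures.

117.6 cm

The fronts meet when d_NH₃ + d_HCl = L with d_NH₃/d_HCl = √(M_HCl/M_NH₃) (Graham's law). Here √(M_HCl/M_NH₃) = √(36.46/17.03) = 1.463.
With d_NH₃ + d_HCl = 198 cm, d_HCl = 198/(1 + 1.463) = 80.38 cm.
d_NH₃ = 198 − 80.38 = 117.6 cm.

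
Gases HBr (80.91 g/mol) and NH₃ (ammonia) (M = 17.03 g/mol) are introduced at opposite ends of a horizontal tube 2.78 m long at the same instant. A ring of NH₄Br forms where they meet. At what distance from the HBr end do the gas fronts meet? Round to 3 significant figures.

In equal time, each gas travels a distance ∝ its rate ∝ 1/√M, so d_HBr/d_NH₃ = √(M_NH₃/M_HBr) = √(17.03/80.91) = 0.4588.
With d_HBr + d_NH₃ = 2.78 m, d_NH₃ = 2.78/(1 + 0.4588) = 1.906 m.
d_HBr = 2.78 − 1.906 = 0.874 m.

0.874 m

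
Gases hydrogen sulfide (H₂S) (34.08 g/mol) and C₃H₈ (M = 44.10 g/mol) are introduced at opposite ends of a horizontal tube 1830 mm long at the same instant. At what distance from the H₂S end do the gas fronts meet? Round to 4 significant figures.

Graham's law gives d_H₂S/d_C₃H₈ = rate_H₂S/rate_C₃H₈ = √(M_C₃H₈/M_H₂S) = √(44.10/34.08) = 1.138.
With d_H₂S + d_C₃H₈ = 1830 mm, d_C₃H₈ = 1830/(1 + 1.138) = 856.1 mm.
d_H₂S = 1830 − 856.1 = 973.9 mm.

973.9 mm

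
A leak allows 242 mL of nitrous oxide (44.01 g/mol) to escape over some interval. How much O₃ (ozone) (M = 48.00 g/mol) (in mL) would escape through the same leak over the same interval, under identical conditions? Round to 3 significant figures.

232 mL

From Graham's law, rate_O₃/rate_N₂O = √(M_N₂O/M_O₃) = √(44.01/48.00) = √0.9169 = 0.9575.
So the volume for O₃ is 242 × 0.9575 = 232 mL.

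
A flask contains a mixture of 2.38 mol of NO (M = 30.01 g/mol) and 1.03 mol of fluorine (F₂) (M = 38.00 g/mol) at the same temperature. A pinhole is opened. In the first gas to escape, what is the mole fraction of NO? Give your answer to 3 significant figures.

Rate_i ∝ x_i/√M_i (Graham's law weighted by mole fraction), so the effusate composition follows n_i/√M_i.
x_NO(eff) = (n_NO/√M_NO) / (n_NO/√M_NO + n_F₂/√M_F₂)
= (2.38/√30.01) / (2.38/√30.01 + 1.03/√38.00) = 0.4345/(0.4345 + 0.1671) = 0.722.

0.722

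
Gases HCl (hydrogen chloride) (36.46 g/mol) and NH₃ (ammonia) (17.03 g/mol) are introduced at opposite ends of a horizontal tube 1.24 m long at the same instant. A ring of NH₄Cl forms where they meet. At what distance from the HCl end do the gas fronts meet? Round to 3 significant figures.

The fronts meet when d_HCl + d_NH₃ = L with d_HCl/d_NH₃ = √(M_NH₃/M_HCl) (Graham's law). Here √(M_NH₃/M_HCl) = √(17.03/36.46) = 0.6834.
With d_HCl + d_NH₃ = 1.24 m, d_NH₃ = 1.24/(1 + 0.6834) = 0.7366 m.
d_HCl = 1.24 − 0.7366 = 0.503 m.

0.503 m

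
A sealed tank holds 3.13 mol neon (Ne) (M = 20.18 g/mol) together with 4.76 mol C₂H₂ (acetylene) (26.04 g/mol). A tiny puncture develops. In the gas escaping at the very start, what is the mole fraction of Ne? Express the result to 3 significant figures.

0.428

Each component's effusion rate ∝ (its partial pressure)·(1/√M) ∝ n_i/√M_i.
Mole fraction of Ne in the effusate = (n_Ne/√M_Ne) / (n_Ne/√M_Ne + n_C₂H₂/√M_C₂H₂)
= (3.13/√20.18) / (3.13/√20.18 + 4.76/√26.04) = 0.6968/(0.6968 + 0.9328) = 0.428.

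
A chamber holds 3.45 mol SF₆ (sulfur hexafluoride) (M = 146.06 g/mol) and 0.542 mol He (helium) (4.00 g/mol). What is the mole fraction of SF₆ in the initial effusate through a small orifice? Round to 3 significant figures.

0.513

Effusion rate of each component ∝ n_i/√M_i (partial pressure × 1/√M).
x_SF₆(eff) = (n_SF₆/√M_SF₆) / (n_SF₆/√M_SF₆ + n_He/√M_He)
= (3.45/√146.06) / (3.45/√146.06 + 0.542/√4.00) = 0.2855/(0.2855 + 0.2710) = 0.513.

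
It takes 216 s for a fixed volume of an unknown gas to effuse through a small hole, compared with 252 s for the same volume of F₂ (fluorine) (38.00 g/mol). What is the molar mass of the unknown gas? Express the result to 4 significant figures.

Graham's law gives t_X/t_F₂ = √(M_X/M_F₂).
216/252 = 0.8571 = √(M_X/38.00)
M_X = 38.00 × 0.8571² = 38.00 × 0.7347 = 27.92 g/mol

27.92 g/mol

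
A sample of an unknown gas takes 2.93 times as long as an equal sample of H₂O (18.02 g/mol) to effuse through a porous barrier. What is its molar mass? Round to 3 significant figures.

155 g/mol

From Graham's law, t_X/t_H₂O = √(M_X/M_H₂O).
2.93 = √(M_X/18.02)
M_X = 18.02 × 2.93² = 18.02 × 8.585 = 155 g/mol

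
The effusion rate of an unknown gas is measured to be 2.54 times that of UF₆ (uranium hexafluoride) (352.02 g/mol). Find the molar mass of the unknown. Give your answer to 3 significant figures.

By Graham's law, rate_X/rate_UF₆ = √(M_UF₆/M_X).
2.54 = √(352.02/M_X)
M_X = 352.02 / 2.54² = 352.02 / 6.452 = 54.6 g/mol

54.6 g/mol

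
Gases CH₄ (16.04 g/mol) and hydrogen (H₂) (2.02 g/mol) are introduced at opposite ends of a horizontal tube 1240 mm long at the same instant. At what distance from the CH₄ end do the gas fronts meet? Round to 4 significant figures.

In equal time, each gas travels a distance ∝ its rate ∝ 1/√M, so d_CH₄/d_H₂ = √(M_H₂/M_CH₄) = √(2.02/16.04) = 0.3549.
With d_CH₄ + d_H₂ = 1240 mm, d_H₂ = 1240/(1 + 0.3549) = 915.2 mm.
d_CH₄ = 1240 − 915.2 = 324.8 mm.

324.8 mm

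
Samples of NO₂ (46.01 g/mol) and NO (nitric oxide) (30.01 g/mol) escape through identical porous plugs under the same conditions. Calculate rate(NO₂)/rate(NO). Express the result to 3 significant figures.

0.808

Using Graham's law: rate_NO₂/rate_NO = √(M_NO/M_NO₂) = √(30.01/46.01) = √0.6522 = 0.808.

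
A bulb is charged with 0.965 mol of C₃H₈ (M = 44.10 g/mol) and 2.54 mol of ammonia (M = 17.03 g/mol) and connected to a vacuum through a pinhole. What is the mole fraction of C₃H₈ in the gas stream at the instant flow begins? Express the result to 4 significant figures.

Effusion rate of each component ∝ n_i/√M_i (partial pressure × 1/√M).
x_C₃H₈(eff) = (n_C₃H₈/√M_C₃H₈) / (n_C₃H₈/√M_C₃H₈ + n_NH₃/√M_NH₃)
= (0.965/√44.10) / (0.965/√44.10 + 2.54/√17.03) = 0.1453/(0.1453 + 0.6155) = 0.1910.

0.1910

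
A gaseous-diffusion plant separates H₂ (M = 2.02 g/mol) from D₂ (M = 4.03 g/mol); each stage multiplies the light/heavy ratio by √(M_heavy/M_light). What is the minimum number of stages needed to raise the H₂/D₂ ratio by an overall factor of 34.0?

11

Single-stage factor α = √(4.03/2.02), so ln α = ½ ln(1.99505) = 0.3453.
Need α^N ≥ 34.0 ⇒ N ≥ ln(34.0) / ln α = 3.526 / 0.3453 = 10.21.
Rounding up, N = 11 stages.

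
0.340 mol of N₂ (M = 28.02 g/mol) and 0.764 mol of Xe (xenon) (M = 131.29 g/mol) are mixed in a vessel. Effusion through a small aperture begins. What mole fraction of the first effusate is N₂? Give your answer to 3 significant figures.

0.491

The effusion rate of species i is ∝ p_i/√M_i ∝ n_i/√M_i.
Mole fraction of N₂ in the effusate = (n_N₂/√M_N₂) / (n_N₂/√M_N₂ + n_Xe/√M_Xe)
= (0.340/√28.02) / (0.340/√28.02 + 0.764/√131.29) = 0.06423/(0.06423 + 0.06668) = 0.491.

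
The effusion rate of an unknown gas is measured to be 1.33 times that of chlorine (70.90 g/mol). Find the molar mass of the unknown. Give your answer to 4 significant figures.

40.08 g/mol

From Graham's law, rate_X/rate_Cl₂ = √(M_Cl₂/M_X).
1.33 = √(70.90/M_X)
M_X = 70.90 / 1.33² = 70.90 / 1.769 = 40.08 g/mol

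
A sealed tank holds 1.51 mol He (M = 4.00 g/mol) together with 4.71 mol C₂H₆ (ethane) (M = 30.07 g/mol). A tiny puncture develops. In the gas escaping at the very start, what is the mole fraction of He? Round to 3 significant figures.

0.468

The effusion rate of species i is ∝ p_i/√M_i ∝ n_i/√M_i.
Mole fraction of He in the effusate = (n_He/√M_He) / (n_He/√M_He + n_C₂H₆/√M_C₂H₆)
= (1.51/√4.00) / (1.51/√4.00 + 4.71/√30.07) = 0.7550/(0.7550 + 0.8589) = 0.468.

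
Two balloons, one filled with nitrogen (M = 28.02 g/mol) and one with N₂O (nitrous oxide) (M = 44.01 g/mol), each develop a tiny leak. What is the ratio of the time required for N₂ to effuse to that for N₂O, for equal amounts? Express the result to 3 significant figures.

0.798

Graham's law gives t_N₂/t_N₂O = √(M_N₂/M_N₂O) = √(28.02/44.01) = √0.6367 = 0.798.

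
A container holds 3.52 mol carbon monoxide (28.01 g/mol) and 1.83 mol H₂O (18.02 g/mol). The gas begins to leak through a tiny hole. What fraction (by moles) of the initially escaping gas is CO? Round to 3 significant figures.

The effusion rate of species i is ∝ p_i/√M_i ∝ n_i/√M_i.
So x_CO in the escaping gas = (n_CO/√M_CO) / Σ(n_i/√M_i)
= (3.52/√28.01) / (3.52/√28.01 + 1.83/√18.02) = 0.6651/(0.6651 + 0.4311) = 0.607.

0.607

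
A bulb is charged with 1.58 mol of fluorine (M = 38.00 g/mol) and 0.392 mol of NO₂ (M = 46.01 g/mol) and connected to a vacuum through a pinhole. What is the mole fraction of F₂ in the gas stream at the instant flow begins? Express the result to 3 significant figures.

0.816

Rate_i ∝ x_i/√M_i (Graham's law weighted by mole fraction), so the effusate composition follows n_i/√M_i.
x_F₂(eff) = (n_F₂/√M_F₂) / (n_F₂/√M_F₂ + n_NO₂/√M_NO₂)
= (1.58/√38.00) / (1.58/√38.00 + 0.392/√46.01) = 0.2563/(0.2563 + 0.05779) = 0.816.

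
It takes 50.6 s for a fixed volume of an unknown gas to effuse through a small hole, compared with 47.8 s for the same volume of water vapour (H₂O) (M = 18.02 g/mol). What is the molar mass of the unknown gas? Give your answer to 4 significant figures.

From Graham's law, t_X/t_H₂O = √(M_X/M_H₂O).
50.6/47.8 = 1.059 = √(M_X/18.02)
M_X = 18.02 × 1.059² = 18.02 × 1.121 = 20.19 g/mol

20.19 g/mol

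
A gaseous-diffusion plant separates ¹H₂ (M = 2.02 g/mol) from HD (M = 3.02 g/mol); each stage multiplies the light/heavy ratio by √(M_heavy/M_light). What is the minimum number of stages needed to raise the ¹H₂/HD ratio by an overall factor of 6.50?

10

Per stage α = (3.02/2.02)^(1/2) = 1.49505^0.5, giving ln α = 0.2011.
Need α^N ≥ 6.50 ⇒ N ≥ ln(6.50) / ln α = 1.872 / 0.2011 = 9.31.
So at least 10 stages are needed.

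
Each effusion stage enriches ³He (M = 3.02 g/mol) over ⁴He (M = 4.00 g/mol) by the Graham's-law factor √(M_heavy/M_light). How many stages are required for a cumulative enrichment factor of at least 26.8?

With α = √(4.00/3.02) per stage, ln α = ½ ln(1.32450) = 0.1405.
Need α^N ≥ 26.8 ⇒ N ≥ ln(26.8) / ln α = 3.288 / 0.1405 = 23.40.
So at least 24 stages are needed.

24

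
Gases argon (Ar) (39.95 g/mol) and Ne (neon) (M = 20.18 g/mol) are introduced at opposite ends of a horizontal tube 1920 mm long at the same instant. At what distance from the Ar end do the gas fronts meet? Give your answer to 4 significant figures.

797.7 mm

Graham's law gives d_Ar/d_Ne = rate_Ar/rate_Ne = √(M_Ne/M_Ar) = √(20.18/39.95) = 0.7107.
With d_Ar + d_Ne = 1920 mm, d_Ne = 1920/(1 + 0.7107) = 1122 mm.
d_Ar = 1920 − 1122 = 797.7 mm.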